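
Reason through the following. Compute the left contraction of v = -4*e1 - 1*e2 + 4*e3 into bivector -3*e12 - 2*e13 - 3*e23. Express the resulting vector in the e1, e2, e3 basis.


Left contraction v _| B = <vB>_1 (grade-1 part of the geometric product vB).
Using e1_|e12 = e2, e2_|e12 = -e1, e1_|e13 = e3, e3_|e13 = -e1, e2_|e23 = e3, e3_|e23 = -e2:
e1 coeff: -v2*b12 - v3*b13 = -(-1)*(-3) - (4)*(-2) = 5
e2 coeff: v1*b12 - v3*b23 = (-4)*(-3) - (4)*(-3) = 24
e3 coeff: v1*b13 + v2*b23 = (-4)*(-2) + (-1)*(-3) = 11
v _| B = 5*e1 + 24*e2 + 11*e3


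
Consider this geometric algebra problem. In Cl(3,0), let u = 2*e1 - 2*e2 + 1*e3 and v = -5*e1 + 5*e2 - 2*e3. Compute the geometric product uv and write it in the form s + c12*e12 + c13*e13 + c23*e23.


In Cl(3,0): e_i^2 = 1, e_ie_j = -e_je_i for i != j.
Scalar part = u . v = 2*(-5) + (-2)*5 + 1*(-2)
= -10 + (-10) + (-2) = -22
e12 coeff = 2*5 - (-2)*(-5) = 10 - 10 = 0
e13 coeff = 2*(-2) - 1*(-5) = -4 - (-5) = 1
e23 coeff = (-2)*(-2) - 1*5 = 4 - 5 = -1
uv = -22 + 0*e12 + 1*e13 - 1*e23


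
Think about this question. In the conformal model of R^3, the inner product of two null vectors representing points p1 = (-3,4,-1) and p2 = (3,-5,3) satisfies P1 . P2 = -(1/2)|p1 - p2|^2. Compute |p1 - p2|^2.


p1 - p2 = (-6, 9, -4)
|p1 - p2|^2 = (-6)^2 + 9^2 + (-4)^2
= 36 + 81 + 16
= 133


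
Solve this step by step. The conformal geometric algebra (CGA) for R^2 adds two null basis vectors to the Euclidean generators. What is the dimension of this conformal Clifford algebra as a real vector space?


The conformal model of R^2 uses Cl(3,1): the 2 Euclidean generators plus two extra orthogonal generators e+ (e+^2 = +1) and e- (e-^2 = -1), from which the null vectors e0, einf are built.
Number of generators m = 2 + 2 = 4.
dim Cl(p,q) = 2^m = 2^4 = 16


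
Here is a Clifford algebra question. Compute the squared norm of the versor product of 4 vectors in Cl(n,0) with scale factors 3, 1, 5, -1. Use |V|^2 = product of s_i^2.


Each vector v_i has |v_i|^2 = s_i^2
Squared scales: 3^2 = 9, 1^2 = 1, 5^2 = 25, (-1)^2 = 1
|V|^2 = 9 * 1 * 25 * 1
= 225


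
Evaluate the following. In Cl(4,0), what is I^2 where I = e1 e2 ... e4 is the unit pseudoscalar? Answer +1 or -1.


The pseudoscalar I = e1...e_n (product of all n generators) of Cl(p,q) satisfies I^2 = (-1)^(q + n(n-1)/2).
p = 4, q = 0, n = p + q = 4
n(n-1)/2 = 4 * 3 / 2 = 6
Exponent = q + n(n-1)/2 = 0 + 6 = 6
I^2 = (-1)^6 = +1


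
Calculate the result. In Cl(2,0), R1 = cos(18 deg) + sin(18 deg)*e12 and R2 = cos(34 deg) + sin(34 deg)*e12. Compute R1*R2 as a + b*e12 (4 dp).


Same-plane rotors commute and their half-angles add:
R1*R2 = cos(a1 + a2) + sin(a1 + a2)*e12.
a1 + a2 = 18 + 34 = 52 deg
cos(52 deg) = 0.6157
sin(52 deg) = 0.7880
R1*R2 = 0.6157 + 0.7880*e12


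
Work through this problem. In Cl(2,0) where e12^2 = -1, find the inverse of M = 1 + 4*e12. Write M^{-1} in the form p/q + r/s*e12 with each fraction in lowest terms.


M = 1 + 4*e12, where e12^2 = -1.
Since M commutes with its reverse ~M = a - b*e12, M * ~M = a^2 - b^2*e12^2 = a^2 + b^2.
So M^{-1} = ~M / (a^2 + b^2) = (a - b*e12)/(a^2 + b^2).
a^2 + b^2 = 1 + 16 = 17
Scalar part = 1/17 = 1/17
Bivector coeff = -4/17 = -4/17
M^{-1} = 1/17 - 4/17*e12


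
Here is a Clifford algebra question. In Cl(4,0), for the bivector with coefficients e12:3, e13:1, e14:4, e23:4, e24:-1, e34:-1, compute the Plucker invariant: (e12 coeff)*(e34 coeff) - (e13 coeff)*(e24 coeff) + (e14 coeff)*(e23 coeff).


Plucker relation: af - be + cd
a*f = 3*(-1) = -3
b*e = 1*(-1) = -1
c*d = 4*4 = 16
af - be + cd = -3 - (-1) + 16
= 14


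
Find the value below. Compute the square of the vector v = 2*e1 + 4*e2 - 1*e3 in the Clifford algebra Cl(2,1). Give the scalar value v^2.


v^2 = sum of c_i^2 * e_i^2
Positive signature terms (e_i^2 = +1): 2^2 + 4^2 = 20
Negative signature terms (e_j^2 = -1): (-1)^2 = 1
v^2 = 20 - 1 = 19


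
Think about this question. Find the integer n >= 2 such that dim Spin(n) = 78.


dim Spin(n) = dim so(n) = n(n-1)/2.
Solve n(n-1)/2 = 78, i.e. n^2 - n - 156 = 0.
Discriminant = 1 + 8*78 = 625
n = (1 + sqrt(625))/2 = (1 + 25)/2 = 13


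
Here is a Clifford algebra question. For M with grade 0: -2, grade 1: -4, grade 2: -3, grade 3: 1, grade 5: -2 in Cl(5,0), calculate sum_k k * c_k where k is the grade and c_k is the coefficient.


Grade-weighted sum = sum of grade_k * coefficient_k
0*(-2) = 0
1*(-4) = -4
2*(-3) = -6
3*1 = 3
5*(-2) = -10
Total = 0 + (-4) + (-6) + 3 + (-10) = -17


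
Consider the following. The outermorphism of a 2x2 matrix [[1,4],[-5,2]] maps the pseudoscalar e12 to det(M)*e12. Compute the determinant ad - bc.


The outermorphism of a linear map f sends e1^e2 to f(e1)^f(e2).
f(e1) = 1*e1 - 5*e2
f(e2) = 4*e1 + 2*e2
f(e1) ^ f(e2) = (1*e1 - 5*e2) ^ (4*e1 + 2*e2)
= 1*2*e12 + (-5)*4*e21
= (2 - (-20))*e12
= 22*e12
Coefficient = 22


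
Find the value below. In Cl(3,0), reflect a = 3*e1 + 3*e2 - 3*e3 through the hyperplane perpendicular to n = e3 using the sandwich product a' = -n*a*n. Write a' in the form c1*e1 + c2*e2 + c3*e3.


Reflection formula: a' = -n*a*n, with n = e3 (unit vector, n^2 = 1).
For reflection through hyperplane perp to e3:
The component along e3 flips sign, others stay.
a = (3, 3, -3)
a' = (3, 3, 3)
a' = 3*e1 + 3*e2 + 3*e3


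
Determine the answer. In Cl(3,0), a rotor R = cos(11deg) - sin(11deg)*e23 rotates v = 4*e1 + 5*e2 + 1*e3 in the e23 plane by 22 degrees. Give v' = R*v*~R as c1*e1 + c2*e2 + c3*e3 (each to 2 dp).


Rotor R = cos(11deg) - sin(11deg)*e23
Rotation angle theta = 2 * 11 = 22 degrees in the e23 plane (e2 -> e3).
The component perpendicular to the plane (e1) is invariant: v'_1 = v1 = 4.00
cos(22deg) = 0.9272, sin(22deg) = 0.3746
v'_2 = v2*cos(theta) - v3*sin(theta) = 5*0.9272 - 1*0.3746 = 4.26
v'_3 = v2*sin(theta) + v3*cos(theta) = 5*0.3746 + 1*0.9272 = 2.80
v' = 4.00*e1 + 4.26*e2 + 2.80*e3


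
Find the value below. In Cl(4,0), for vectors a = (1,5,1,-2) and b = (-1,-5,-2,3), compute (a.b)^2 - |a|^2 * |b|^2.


a . b = 1*(-1) + 5*(-5) + 1*(-2) + (-2)*3
= -1 + (-25) + (-2) + (-6) = -34
|a|^2 = 1^2 + 5^2 + 1^2 + (-2)^2 = 31
|b|^2 = (-1)^2 + (-5)^2 + (-2)^2 + 3^2 = 39
(a.b)^2 = (-34)^2 = 1156
|a|^2 * |b|^2 = 31 * 39 = 1209
Result = 1156 - 1209 = -53


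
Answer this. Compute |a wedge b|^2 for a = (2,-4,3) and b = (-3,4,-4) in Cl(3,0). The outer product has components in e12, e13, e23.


a wedge b = (a1*b2 - a2*b1)*e12 + (a1*b3 - a3*b1)*e13 + (a2*b3 - a3*b2)*e23
e12 coeff: 2*4 - (-4)*(-3) = 8 - 12 = -4
e13 coeff: 2*(-4) - 3*(-3) = -8 - (-9) = 1
e23 coeff: (-4)*(-4) - 3*4 = 16 - 12 = 4
|a wedge b|^2 = (-4)^2 + 1^2 + 4^2
= 16 + 1 + 16
= 33


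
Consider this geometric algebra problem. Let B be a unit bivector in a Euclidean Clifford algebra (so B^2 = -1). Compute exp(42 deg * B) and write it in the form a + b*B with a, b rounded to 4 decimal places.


For a unit bivector B with B^2 = -1, the exponential series gives
e^(theta*B) = cos(theta) + sin(theta)*B (the GA analogue of Euler's formula).
theta = 42 degrees = 0.733038 rad
cos(42 deg) = 0.7431
sin(42 deg) = 0.6691
exp(theta*B) = 0.7431 + 0.6691*B


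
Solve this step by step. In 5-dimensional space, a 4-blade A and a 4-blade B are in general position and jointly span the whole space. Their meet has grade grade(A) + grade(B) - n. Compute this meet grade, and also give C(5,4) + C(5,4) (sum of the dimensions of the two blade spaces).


Meet grade = grade(A) + grade(B) - n
= 4 + 4 - 5 = 3
C(5,4) = 5
C(5,4) = 5
dim_A + dim_B = 5 + 5 = 10


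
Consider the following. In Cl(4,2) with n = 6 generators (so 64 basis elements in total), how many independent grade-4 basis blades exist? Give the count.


Number of grade-k basis blades in Cl(p,q) with n = p + q is C(n, k).
n = 4 + 2 = 6
C(6, 4) = 6! / (4! * 2!)
= 720 / (24 * 2)
= 15


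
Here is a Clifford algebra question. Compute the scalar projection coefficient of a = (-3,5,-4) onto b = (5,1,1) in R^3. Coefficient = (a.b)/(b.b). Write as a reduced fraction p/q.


Projection coefficient = (a . b) / (b . b)
a . b = (-3)*5 + 5*1 + (-4)*1
= -15 + 5 + (-4) = -14
b . b = 5^2 + 1^2 + 1^2
= 25 + 1 + 1 = 27
Coefficient = -14/27
In lowest terms: -14/27


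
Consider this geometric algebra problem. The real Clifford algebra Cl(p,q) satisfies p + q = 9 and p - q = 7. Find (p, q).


We need p + q = 9 and p - q = 7.
Adding: 2p = 9 + 7 = 16, so p = 8.
Then q = 9 - 8 = 1.
(p, q) = (8, 1)


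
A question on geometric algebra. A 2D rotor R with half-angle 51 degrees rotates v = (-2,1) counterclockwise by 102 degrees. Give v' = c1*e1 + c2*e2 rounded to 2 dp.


Rotor R = cos(51deg) - sin(51deg)*e12
Rotation angle theta = 2 * 51 = 102 degrees
v' = R*v*~R rotates v by theta.
cos(102deg) = -0.2079, sin(102deg) = 0.9781
v'_1 = -2*cos(102deg) - 1*sin(102deg)
= -2*(-0.2079) - 1*0.9781
= -0.56
v'_2 = -2*sin(102deg) + 1*cos(102deg)
= -2*0.9781 + 1*(-0.2079)
= -2.16
v' = -0.56*e1 - 2.16*e2


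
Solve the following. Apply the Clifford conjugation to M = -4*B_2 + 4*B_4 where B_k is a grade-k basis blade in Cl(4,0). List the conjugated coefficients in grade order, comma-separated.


Clifford conjugate sign for grade k: (-1)^(k(k+1)/2)
Grade 2: (-1)^(2*3/2) = (-1)^3 = -1, coeff -4 -> 4
Grade 4: (-1)^(4*5/2) = (-1)^10 = 1, coeff 4 -> 4
Conjugated coefficients: 4, 4


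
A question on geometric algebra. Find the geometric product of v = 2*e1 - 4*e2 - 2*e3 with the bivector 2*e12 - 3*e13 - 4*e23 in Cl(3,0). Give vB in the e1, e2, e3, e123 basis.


vB has grade-1 (vector) and grade-3 (trivector) parts: vB = (v _| B) + (v ^ B).
Vector part <vB>_1:
  e1: -v2*b12 - v3*b13 = -(-4)*(2) - (-2)*(-3) = 2
  e2: v1*b12 - v3*b23 = (2)*(2) - (-2)*(-4) = -4
  e3: v1*b13 + v2*b23 = (2)*(-3) + (-4)*(-4) = 10
Trivector part <vB>_3:
  e123: v1*b23 - v2*b13 + v3*b12 = (2)*(-4) - (-4)*(-3) + (-2)*(2) = -24
vB = 2*e1 - 4*e2 + 10*e3 - 24*e123


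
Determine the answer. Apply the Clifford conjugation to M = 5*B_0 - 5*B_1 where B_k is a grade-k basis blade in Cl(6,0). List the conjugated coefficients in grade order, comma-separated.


Clifford conjugate sign for grade k: (-1)^(k(k+1)/2)
Grade 0: (-1)^(0*1/2) = (-1)^0 = 1, coeff 5 -> 5
Grade 1: (-1)^(1*2/2) = (-1)^1 = -1, coeff -5 -> 5
Conjugated coefficients: 5, 5


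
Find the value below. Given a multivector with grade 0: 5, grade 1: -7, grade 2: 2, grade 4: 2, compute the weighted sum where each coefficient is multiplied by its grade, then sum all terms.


Grade-weighted sum = sum of grade_k * coefficient_k
0*5 = 0
1*(-7) = -7
2*2 = 4
4*2 = 8
Total = 0 + (-7) + 4 + 8 = 5


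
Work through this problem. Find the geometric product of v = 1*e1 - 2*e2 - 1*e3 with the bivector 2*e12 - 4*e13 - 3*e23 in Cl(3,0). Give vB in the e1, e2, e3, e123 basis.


vB has grade-1 (vector) and grade-3 (trivector) parts: vB = (v _| B) + (v ^ B).
Vector part <vB>_1:
  e1: -v2*b12 - v3*b13 = -(-2)*(2) - (-1)*(-4) = 0
  e2: v1*b12 - v3*b23 = (1)*(2) - (-1)*(-3) = -1
  e3: v1*b13 + v2*b23 = (1)*(-4) + (-2)*(-3) = 2
Trivector part <vB>_3:
  e123: v1*b23 - v2*b13 + v3*b12 = (1)*(-3) - (-2)*(-4) + (-1)*(2) = -13
vB = 0*e1 - 1*e2 + 2*e3 - 13*e123


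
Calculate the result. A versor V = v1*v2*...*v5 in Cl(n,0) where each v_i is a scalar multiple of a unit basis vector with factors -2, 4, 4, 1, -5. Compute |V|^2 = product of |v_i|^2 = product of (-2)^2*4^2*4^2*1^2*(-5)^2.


Each vector v_i has |v_i|^2 = s_i^2
Squared scales: (-2)^2 = 4, 4^2 = 16, 4^2 = 16, 1^2 = 1, (-5)^2 = 25
|V|^2 = 4 * 16 * 16 * 1 * 25
= 25600


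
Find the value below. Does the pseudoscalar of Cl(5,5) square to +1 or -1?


The pseudoscalar I = e1...e_n (product of all n generators) of Cl(p,q) satisfies I^2 = (-1)^(q + n(n-1)/2).
p = 5, q = 5, n = p + q = 10
n(n-1)/2 = 10 * 9 / 2 = 45
Exponent = q + n(n-1)/2 = 5 + 45 = 50
I^2 = (-1)^50 = +1


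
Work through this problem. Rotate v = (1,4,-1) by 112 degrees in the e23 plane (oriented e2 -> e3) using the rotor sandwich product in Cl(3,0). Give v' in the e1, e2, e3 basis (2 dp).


Rotor R = cos(56deg) - sin(56deg)*e23
Rotation angle theta = 2 * 56 = 112 degrees in the e23 plane (e2 -> e3).
The component perpendicular to the plane (e1) is invariant: v'_1 = v1 = 1.00
cos(112deg) = -0.3746, sin(112deg) = 0.9272
v'_2 = v2*cos(theta) - v3*sin(theta) = 4*(-0.3746) - (-1)*0.9272 = -0.57
v'_3 = v2*sin(theta) + v3*cos(theta) = 4*0.9272 + (-1)*(-0.3746) = 4.08
v' = 1.00*e1 - 0.57*e2 + 4.08*e3


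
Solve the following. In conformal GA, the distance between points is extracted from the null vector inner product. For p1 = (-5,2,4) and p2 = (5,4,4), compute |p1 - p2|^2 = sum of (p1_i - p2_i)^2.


p1 - p2 = (-10, -2, 0)
|p1 - p2|^2 = (-10)^2 + (-2)^2 + 0^2
= 100 + 4 + 0
= 104


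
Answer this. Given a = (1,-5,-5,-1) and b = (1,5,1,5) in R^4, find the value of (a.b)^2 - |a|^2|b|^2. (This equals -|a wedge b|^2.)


a . b = 1*1 + (-5)*5 + (-5)*1 + (-1)*5
= 1 + (-25) + (-5) + (-5) = -34
|a|^2 = 1^2 + (-5)^2 + (-5)^2 + (-1)^2 = 52
|b|^2 = 1^2 + 5^2 + 1^2 + 5^2 = 52
(a.b)^2 = (-34)^2 = 1156
|a|^2 * |b|^2 = 52 * 52 = 2704
Result = 1156 - 2704 = -1548


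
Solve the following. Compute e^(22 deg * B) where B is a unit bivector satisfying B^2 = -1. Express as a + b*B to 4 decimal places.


For a unit bivector B with B^2 = -1, the exponential series gives
e^(theta*B) = cos(theta) + sin(theta)*B (the GA analogue of Euler's formula).
theta = 22 degrees = 0.383972 rad
cos(22 deg) = 0.9272
sin(22 deg) = 0.3746
exp(theta*B) = 0.9272 + 0.3746*B


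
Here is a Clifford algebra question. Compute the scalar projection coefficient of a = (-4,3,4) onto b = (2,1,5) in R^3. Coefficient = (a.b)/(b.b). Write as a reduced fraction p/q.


Projection coefficient = (a . b) / (b . b)
a . b = (-4)*2 + 3*1 + 4*5
= -8 + 3 + 20 = 15
b . b = 2^2 + 1^2 + 5^2
= 4 + 1 + 25 = 30
Coefficient = 15/30
In lowest terms: 1/2


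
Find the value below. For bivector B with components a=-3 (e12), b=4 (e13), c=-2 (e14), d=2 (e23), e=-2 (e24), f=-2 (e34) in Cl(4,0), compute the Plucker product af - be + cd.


Plucker relation: af - be + cd
a*f = (-3)*(-2) = 6
b*e = 4*(-2) = -8
c*d = (-2)*2 = -4
af - be + cd = 6 - (-8) + (-4)
= 10


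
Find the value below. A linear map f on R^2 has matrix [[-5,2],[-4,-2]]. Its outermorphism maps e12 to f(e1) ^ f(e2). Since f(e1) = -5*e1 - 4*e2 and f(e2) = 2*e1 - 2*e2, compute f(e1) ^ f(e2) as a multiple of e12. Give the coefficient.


The outermorphism of a linear map f sends e1^e2 to f(e1)^f(e2).
f(e1) = -5*e1 - 4*e2
f(e2) = 2*e1 - 2*e2
f(e1) ^ f(e2) = (-5*e1 - 4*e2) ^ (2*e1 - 2*e2)
= (-5)*(-2)*e12 + (-4)*2*e21
= (10 - (-8))*e12
= 18*e12
Coefficient = 18


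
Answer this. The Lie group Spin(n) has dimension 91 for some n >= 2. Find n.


dim Spin(n) = dim so(n) = n(n-1)/2.
Solve n(n-1)/2 = 91, i.e. n^2 - n - 182 = 0.
Discriminant = 1 + 8*91 = 729
n = (1 + sqrt(729))/2 = (1 + 27)/2 = 14


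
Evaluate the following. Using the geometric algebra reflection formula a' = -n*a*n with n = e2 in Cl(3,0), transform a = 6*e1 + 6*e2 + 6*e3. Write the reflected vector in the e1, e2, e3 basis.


Reflection formula: a' = -n*a*n, with n = e2 (unit vector, n^2 = 1).
For reflection through hyperplane perp to e2:
The component along e2 flips sign, others stay.
a = (6, 6, 6)
a' = (6, -6, 6)
a' = 6*e1 - 6*e2 + 6*e3


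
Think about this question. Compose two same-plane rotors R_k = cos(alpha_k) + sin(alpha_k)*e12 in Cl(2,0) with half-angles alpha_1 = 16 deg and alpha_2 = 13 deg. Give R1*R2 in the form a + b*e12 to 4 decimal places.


Same-plane rotors commute and their half-angles add:
R1*R2 = cos(a1 + a2) + sin(a1 + a2)*e12.
a1 + a2 = 16 + 13 = 29 deg
cos(29 deg) = 0.8746
sin(29 deg) = 0.4848
R1*R2 = 0.8746 + 0.4848*e12


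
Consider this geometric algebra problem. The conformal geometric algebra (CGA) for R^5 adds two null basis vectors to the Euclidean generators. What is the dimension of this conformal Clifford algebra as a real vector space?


The conformal model of R^5 uses Cl(6,1): the 5 Euclidean generators plus two extra orthogonal generators e+ (e+^2 = +1) and e- (e-^2 = -1), from which the null vectors e0, einf are built.
Number of generators m = 5 + 2 = 7.
dim Cl(p,q) = 2^m = 2^7 = 128


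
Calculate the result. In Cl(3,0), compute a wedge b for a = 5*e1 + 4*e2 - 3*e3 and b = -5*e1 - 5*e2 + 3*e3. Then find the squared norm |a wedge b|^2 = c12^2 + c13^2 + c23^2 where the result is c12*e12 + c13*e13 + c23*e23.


a wedge b = (a1*b2 - a2*b1)*e12 + (a1*b3 - a3*b1)*e13 + (a2*b3 - a3*b2)*e23
e12 coeff: 5*(-5) - 4*(-5) = -25 - (-20) = -5
e13 coeff: 5*3 - (-3)*(-5) = 15 - 15 = 0
e23 coeff: 4*3 - (-3)*(-5) = 12 - 15 = -3
|a wedge b|^2 = (-5)^2 + 0^2 + (-3)^2
= 25 + 0 + 9
= 34


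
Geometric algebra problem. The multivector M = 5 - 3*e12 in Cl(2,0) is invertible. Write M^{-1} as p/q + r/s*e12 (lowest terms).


M = 5 - 3*e12, where e12^2 = -1.
Since M commutes with its reverse ~M = a - b*e12, M * ~M = a^2 - b^2*e12^2 = a^2 + b^2.
So M^{-1} = ~M / (a^2 + b^2) = (a - b*e12)/(a^2 + b^2).
a^2 + b^2 = 25 + 9 = 34
Scalar part = 5/34 = 5/34
Bivector coeff = 3/34 = 3/34
M^{-1} = 5/34 + 3/34*e12


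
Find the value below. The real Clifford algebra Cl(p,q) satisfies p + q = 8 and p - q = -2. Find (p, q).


We need p + q = 8 and p - q = -2.
Adding: 2p = 8 + (-2) = 6, so p = 3.
Then q = 8 - 3 = 5.
(p, q) = (3, 5)


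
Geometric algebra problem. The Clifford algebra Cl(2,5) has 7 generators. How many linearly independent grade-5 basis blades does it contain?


Number of grade-k basis blades in Cl(p,q) with n = p + q is C(n, k).
n = 2 + 5 = 7
C(7, 5) = 7! / (5! * 2!)
= 5040 / (120 * 2)
= 21


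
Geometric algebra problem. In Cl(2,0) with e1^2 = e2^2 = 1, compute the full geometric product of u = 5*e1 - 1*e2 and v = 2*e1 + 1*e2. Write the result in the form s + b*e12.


Expand: (5*e1 - 1*e2)(2*e1 + 1*e2)
= 5*2*e1e1 + 5*1*e1e2 + (-1)*2*e2e1 + (-1)*1*e2e2
Using e1^2 = e2^2 = 1, e2e1 = -e1e2:
Scalar part s = 5*2 + (-1)*1 = 10 + (-1) = 9
Bivector part b = 5*1 - (-1)*2 = 5 - (-2) = 7
uv = 9 + 7*e12


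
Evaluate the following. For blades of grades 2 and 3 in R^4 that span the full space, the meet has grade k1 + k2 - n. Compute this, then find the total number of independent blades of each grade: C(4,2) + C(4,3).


Meet grade = grade(A) + grade(B) - n
= 2 + 3 - 4 = 1
C(4,2) = 6
C(4,3) = 4
dim_A + dim_B = 6 + 4 = 10


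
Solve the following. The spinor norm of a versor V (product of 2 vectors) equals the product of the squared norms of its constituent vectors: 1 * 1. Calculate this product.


Spinor norm N(V) = |v1|^2 * |v2|^2 * ... * |v2|^2
= 1 * 1
Running product: 1, 1
N(V) = 1


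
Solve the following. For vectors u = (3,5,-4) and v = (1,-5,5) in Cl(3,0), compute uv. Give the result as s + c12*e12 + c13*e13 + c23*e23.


In Cl(3,0): e_i^2 = 1, e_ie_j = -e_je_i for i != j.
Scalar part = u . v = 3*1 + 5*(-5) + (-4)*5
= 3 + (-25) + (-20) = -42
e12 coeff = 3*(-5) - 5*1 = -15 - 5 = -20
e13 coeff = 3*5 - (-4)*1 = 15 - (-4) = 19
e23 coeff = 5*5 - (-4)*(-5) = 25 - 20 = 5
uv = -42 - 20*e12 + 19*e13 + 5*e23


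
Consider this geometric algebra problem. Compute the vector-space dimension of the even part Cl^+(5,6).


Even subalgebra dimension = 2^(n-1)
n = 5 + 6 = 11
2^(11 - 1) = 2^10 = 1024
Verification: sum of C(11,k) for even k = 1 + 55 + 330 + 462 + 165 + 11 = 1024
Result = 1024


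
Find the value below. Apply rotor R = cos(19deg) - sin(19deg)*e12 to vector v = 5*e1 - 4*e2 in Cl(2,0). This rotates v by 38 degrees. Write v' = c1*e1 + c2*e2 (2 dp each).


Rotor R = cos(19deg) - sin(19deg)*e12
Rotation angle theta = 2 * 19 = 38 degrees
v' = R*v*~R rotates v by theta.
cos(38deg) = 0.7880, sin(38deg) = 0.6157
v'_1 = 5*cos(38deg) - (-4)*sin(38deg)
= 5*0.7880 - (-4)*0.6157
= 6.40
v'_2 = 5*sin(38deg) + (-4)*cos(38deg)
= 5*0.6157 + (-4)*0.7880
= -0.07
v' = 6.40*e1 - 0.07*e2


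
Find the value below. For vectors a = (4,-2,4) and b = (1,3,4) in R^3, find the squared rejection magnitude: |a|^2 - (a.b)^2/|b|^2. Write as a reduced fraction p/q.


|a|^2 = 4^2 + (-2)^2 + 4^2 = 36
|b|^2 = 1^2 + 3^2 + 4^2 = 26
a . b = 4*1 + (-2)*3 + 4*4 = 14
(a.b)^2 = 14^2 = 196
|rej|^2 = 36 - 196/26
= (936 - 196)/26
= 740/26
In lowest terms: 370/13


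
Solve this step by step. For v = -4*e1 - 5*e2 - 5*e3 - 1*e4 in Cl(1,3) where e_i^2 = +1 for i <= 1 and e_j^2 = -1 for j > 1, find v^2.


v^2 = sum of c_i^2 * e_i^2
Positive signature terms (e_i^2 = +1): (-4)^2 = 16
Negative signature terms (e_j^2 = -1): (-5)^2 + (-5)^2 + (-1)^2 = 51
v^2 = 16 - 51 = -35


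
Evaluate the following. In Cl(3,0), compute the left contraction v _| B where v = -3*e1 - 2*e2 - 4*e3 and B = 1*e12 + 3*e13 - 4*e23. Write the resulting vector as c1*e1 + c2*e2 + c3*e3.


Left contraction v _| B = <vB>_1 (grade-1 part of the geometric product vB).
Using e1_|e12 = e2, e2_|e12 = -e1, e1_|e13 = e3, e3_|e13 = -e1, e2_|e23 = e3, e3_|e23 = -e2:
e1 coeff: -v2*b12 - v3*b13 = -(-2)*(1) - (-4)*(3) = 14
e2 coeff: v1*b12 - v3*b23 = (-3)*(1) - (-4)*(-4) = -19
e3 coeff: v1*b13 + v2*b23 = (-3)*(3) + (-2)*(-4) = -1
v _| B = 14*e1 - 19*e2 - 1*e3


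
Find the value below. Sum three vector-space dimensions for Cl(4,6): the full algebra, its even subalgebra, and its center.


n = 4 + 6 = 10
Total dim = 2^10 = 1024
Even subalgebra dim = 2^9 = 512
n is even, so center dim = 1
Sum = 1024 + 512 + 1 = 1537


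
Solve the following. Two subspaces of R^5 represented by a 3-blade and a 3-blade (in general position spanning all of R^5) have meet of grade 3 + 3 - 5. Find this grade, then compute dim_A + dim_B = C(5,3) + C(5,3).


Meet grade = grade(A) + grade(B) - n
= 3 + 3 - 5 = 1
C(5,3) = 10
C(5,3) = 10
dim_A + dim_B = 10 + 10 = 20


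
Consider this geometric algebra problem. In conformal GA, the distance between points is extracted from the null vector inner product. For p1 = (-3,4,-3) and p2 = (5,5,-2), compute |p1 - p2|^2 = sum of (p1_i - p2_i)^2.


p1 - p2 = (-8, -1, -1)
|p1 - p2|^2 = (-8)^2 + (-1)^2 + (-1)^2
= 64 + 1 + 1
= 66


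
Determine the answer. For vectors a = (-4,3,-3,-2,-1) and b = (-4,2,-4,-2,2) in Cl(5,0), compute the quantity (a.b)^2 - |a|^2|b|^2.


a . b = (-4)*(-4) + 3*2 + (-3)*(-4) + (-2)*(-2) + (-1)*2
= 16 + 6 + 12 + 4 + (-2) = 36
|a|^2 = (-4)^2 + 3^2 + (-3)^2 + (-2)^2 + (-1)^2 = 39
|b|^2 = (-4)^2 + 2^2 + (-4)^2 + (-2)^2 + 2^2 = 44
(a.b)^2 = 36^2 = 1296
|a|^2 * |b|^2 = 39 * 44 = 1716
Result = 1296 - 1716 = -420


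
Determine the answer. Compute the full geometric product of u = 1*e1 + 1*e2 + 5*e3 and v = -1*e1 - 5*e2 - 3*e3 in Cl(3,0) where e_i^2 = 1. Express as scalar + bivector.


In Cl(3,0): e_i^2 = 1, e_ie_j = -e_je_i for i != j.
Scalar part = u . v = 1*(-1) + 1*(-5) + 5*(-3)
= -1 + (-5) + (-15) = -21
e12 coeff = 1*(-5) - 1*(-1) = -5 - (-1) = -4
e13 coeff = 1*(-3) - 5*(-1) = -3 - (-5) = 2
e23 coeff = 1*(-3) - 5*(-5) = -3 - (-25) = 22
uv = -21 - 4*e12 + 2*e13 + 22*e23


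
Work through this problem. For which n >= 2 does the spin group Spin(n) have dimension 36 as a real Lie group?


dim Spin(n) = dim so(n) = n(n-1)/2.
Solve n(n-1)/2 = 36, i.e. n^2 - n - 72 = 0.
Discriminant = 1 + 8*36 = 289
n = (1 + sqrt(289))/2 = (1 + 17)/2 = 9


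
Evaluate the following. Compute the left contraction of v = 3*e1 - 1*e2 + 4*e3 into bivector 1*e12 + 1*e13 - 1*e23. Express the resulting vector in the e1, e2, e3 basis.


Left contraction v _| B = <vB>_1 (grade-1 part of the geometric product vB).
Using e1_|e12 = e2, e2_|e12 = -e1, e1_|e13 = e3, e3_|e13 = -e1, e2_|e23 = e3, e3_|e23 = -e2:
e1 coeff: -v2*b12 - v3*b13 = -(-1)*(1) - (4)*(1) = -3
e2 coeff: v1*b12 - v3*b23 = (3)*(1) - (4)*(-1) = 7
e3 coeff: v1*b13 + v2*b23 = (3)*(1) + (-1)*(-1) = 4
v _| B = -3*e1 + 7*e2 + 4*e3


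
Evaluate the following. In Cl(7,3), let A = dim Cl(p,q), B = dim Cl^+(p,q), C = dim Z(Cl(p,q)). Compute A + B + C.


n = 7 + 3 = 10
Total dim = 2^10 = 1024
Even subalgebra dim = 2^9 = 512
n is even, so center dim = 1
Sum = 1024 + 512 + 1 = 1537


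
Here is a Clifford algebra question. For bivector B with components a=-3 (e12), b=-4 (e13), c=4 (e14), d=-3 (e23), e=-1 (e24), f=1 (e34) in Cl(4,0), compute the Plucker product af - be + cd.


Plucker relation: af - be + cd
a*f = (-3)*1 = -3
b*e = (-4)*(-1) = 4
c*d = 4*(-3) = -12
af - be + cd = -3 - 4 + (-12)
= -19


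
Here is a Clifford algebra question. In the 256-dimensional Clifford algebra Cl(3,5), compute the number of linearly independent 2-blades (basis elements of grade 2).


Number of grade-k basis blades in Cl(p,q) with n = p + q is C(n, k).
n = 3 + 5 = 8
C(8, 2) = 8! / (2! * 6!)
= 40320 / (2 * 720)
= 28


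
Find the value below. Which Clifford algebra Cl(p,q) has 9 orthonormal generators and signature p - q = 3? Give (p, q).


We need p + q = 9 and p - q = 3.
Adding: 2p = 9 + 3 = 12, so p = 6.
Then q = 9 - 6 = 3.
(p, q) = (6, 3)


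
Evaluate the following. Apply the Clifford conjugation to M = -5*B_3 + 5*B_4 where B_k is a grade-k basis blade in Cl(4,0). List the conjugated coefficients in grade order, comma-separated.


Clifford conjugate sign for grade k: (-1)^(k(k+1)/2)
Grade 3: (-1)^(3*4/2) = (-1)^6 = 1, coeff -5 -> -5
Grade 4: (-1)^(4*5/2) = (-1)^10 = 1, coeff 5 -> 5
Conjugated coefficients: -5, 5


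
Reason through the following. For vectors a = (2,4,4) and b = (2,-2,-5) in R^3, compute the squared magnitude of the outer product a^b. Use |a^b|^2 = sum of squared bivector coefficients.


a wedge b = (a1*b2 - a2*b1)*e12 + (a1*b3 - a3*b1)*e13 + (a2*b3 - a3*b2)*e23
e12 coeff: 2*(-2) - 4*2 = -4 - 8 = -12
e13 coeff: 2*(-5) - 4*2 = -10 - 8 = -18
e23 coeff: 4*(-5) - 4*(-2) = -20 - (-8) = -12
|a wedge b|^2 = (-12)^2 + (-18)^2 + (-12)^2
= 144 + 324 + 144
= 612


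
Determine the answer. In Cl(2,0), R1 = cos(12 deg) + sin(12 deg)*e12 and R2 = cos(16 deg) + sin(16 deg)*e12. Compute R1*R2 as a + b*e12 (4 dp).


Same-plane rotors commute and their half-angles add:
R1*R2 = cos(a1 + a2) + sin(a1 + a2)*e12.
a1 + a2 = 12 + 16 = 28 deg
cos(28 deg) = 0.8829
sin(28 deg) = 0.4695
R1*R2 = 0.8829 + 0.4695*e12


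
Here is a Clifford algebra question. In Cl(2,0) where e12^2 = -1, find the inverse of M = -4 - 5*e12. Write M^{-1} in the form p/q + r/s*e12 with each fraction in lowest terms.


M = -4 - 5*e12, where e12^2 = -1.
Since M commutes with its reverse ~M = a - b*e12, M * ~M = a^2 - b^2*e12^2 = a^2 + b^2.
So M^{-1} = ~M / (a^2 + b^2) = (a - b*e12)/(a^2 + b^2).
a^2 + b^2 = 16 + 25 = 41
Scalar part = -4/41 = -4/41
Bivector coeff = 5/41 = 5/41
M^{-1} = -4/41 + 5/41*e12


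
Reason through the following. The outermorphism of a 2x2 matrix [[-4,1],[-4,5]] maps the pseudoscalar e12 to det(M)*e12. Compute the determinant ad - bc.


The outermorphism of a linear map f sends e1^e2 to f(e1)^f(e2).
f(e1) = -4*e1 - 4*e2
f(e2) = 1*e1 + 5*e2
f(e1) ^ f(e2) = (-4*e1 - 4*e2) ^ (1*e1 + 5*e2)
= (-4)*5*e12 + (-4)*1*e21
= (-20 - (-4))*e12
= -16*e12
Coefficient = -16


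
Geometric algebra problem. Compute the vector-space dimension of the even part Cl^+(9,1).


Even subalgebra dimension = 2^(n-1)
n = 9 + 1 = 10
2^(10 - 1) = 2^9 = 512
Verification: sum of C(10,k) for even k = 1 + 45 + 210 + 210 + 45 + 1 = 512
Result = 512


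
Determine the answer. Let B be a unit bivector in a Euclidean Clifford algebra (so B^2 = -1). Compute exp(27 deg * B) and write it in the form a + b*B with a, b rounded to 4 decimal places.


For a unit bivector B with B^2 = -1, the exponential series gives
e^(theta*B) = cos(theta) + sin(theta)*B (the GA analogue of Euler's formula).
theta = 27 degrees = 0.471239 rad
cos(27 deg) = 0.8910
sin(27 deg) = 0.4540
exp(theta*B) = 0.8910 + 0.4540*B


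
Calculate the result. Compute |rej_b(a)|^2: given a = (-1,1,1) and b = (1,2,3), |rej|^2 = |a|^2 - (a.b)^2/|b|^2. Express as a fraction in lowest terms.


|a|^2 = (-1)^2 + 1^2 + 1^2 = 3
|b|^2 = 1^2 + 2^2 + 3^2 = 14
a . b = (-1)*1 + 1*2 + 1*3 = 4
(a.b)^2 = 4^2 = 16
|rej|^2 = 3 - 16/14
= (42 - 16)/14
= 26/14
In lowest terms: 13/7


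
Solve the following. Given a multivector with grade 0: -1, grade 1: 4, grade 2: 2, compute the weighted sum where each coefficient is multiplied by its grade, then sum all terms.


Grade-weighted sum = sum of grade_k * coefficient_k
0*(-1) = 0
1*4 = 4
2*2 = 4
Total = 0 + 4 + 4 = 8


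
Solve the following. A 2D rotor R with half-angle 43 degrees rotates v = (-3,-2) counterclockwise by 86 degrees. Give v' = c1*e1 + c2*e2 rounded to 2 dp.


Rotor R = cos(43deg) - sin(43deg)*e12
Rotation angle theta = 2 * 43 = 86 degrees
v' = R*v*~R rotates v by theta.
cos(86deg) = 0.0698, sin(86deg) = 0.9976
v'_1 = -3*cos(86deg) - (-2)*sin(86deg)
= -3*0.0698 - (-2)*0.9976
= 1.79
v'_2 = -3*sin(86deg) + (-2)*cos(86deg)
= -3*0.9976 + (-2)*0.0698
= -3.13
v' = 1.79*e1 - 3.13*e2


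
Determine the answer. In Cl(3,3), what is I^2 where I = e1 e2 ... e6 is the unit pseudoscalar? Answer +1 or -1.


The pseudoscalar I = e1...e_n (product of all n generators) of Cl(p,q) satisfies I^2 = (-1)^(q + n(n-1)/2).
p = 3, q = 3, n = p + q = 6
n(n-1)/2 = 6 * 5 / 2 = 15
Exponent = q + n(n-1)/2 = 3 + 15 = 18
I^2 = (-1)^18 = +1


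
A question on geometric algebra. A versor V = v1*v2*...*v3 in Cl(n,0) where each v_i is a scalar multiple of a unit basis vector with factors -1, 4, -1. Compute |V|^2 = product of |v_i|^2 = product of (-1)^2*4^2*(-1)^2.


Each vector v_i has |v_i|^2 = s_i^2
Squared scales: (-1)^2 = 1, 4^2 = 16, (-1)^2 = 1
|V|^2 = 1 * 16 * 1
= 16


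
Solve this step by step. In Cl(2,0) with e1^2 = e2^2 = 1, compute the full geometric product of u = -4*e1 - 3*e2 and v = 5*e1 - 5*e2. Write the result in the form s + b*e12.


Expand: (-4*e1 - 3*e2)(5*e1 - 5*e2)
= (-4)*5*e1e1 + (-4)*(-5)*e1e2 + (-3)*5*e2e1 + (-3)*(-5)*e2e2
Using e1^2 = e2^2 = 1, e2e1 = -e1e2:
Scalar part s = (-4)*5 + (-3)*(-5) = -20 + 15 = -5
Bivector part b = (-4)*(-5) - (-3)*5 = 20 - (-15) = 35
uv = -5 + 35*e12


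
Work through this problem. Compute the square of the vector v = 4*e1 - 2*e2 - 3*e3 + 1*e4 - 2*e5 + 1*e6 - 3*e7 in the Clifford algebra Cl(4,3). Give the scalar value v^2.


v^2 = sum of c_i^2 * e_i^2
Positive signature terms (e_i^2 = +1): 4^2 + (-2)^2 + (-3)^2 + 1^2 = 30
Negative signature terms (e_j^2 = -1): (-2)^2 + 1^2 + (-3)^2 = 14
v^2 = 30 - 14 = 16


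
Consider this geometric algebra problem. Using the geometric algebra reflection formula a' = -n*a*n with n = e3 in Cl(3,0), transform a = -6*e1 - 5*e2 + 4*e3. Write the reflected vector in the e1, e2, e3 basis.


Reflection formula: a' = -n*a*n, with n = e3 (unit vector, n^2 = 1).
For reflection through hyperplane perp to e3:
The component along e3 flips sign, others stay.
a = (-6, -5, 4)
a' = (-6, -5, -4)
a' = -6*e1 - 5*e2 - 4*e3


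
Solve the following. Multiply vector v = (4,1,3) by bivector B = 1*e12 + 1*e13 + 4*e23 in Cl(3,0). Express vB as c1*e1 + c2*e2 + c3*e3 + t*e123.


vB has grade-1 (vector) and grade-3 (trivector) parts: vB = (v _| B) + (v ^ B).
Vector part <vB>_1:
  e1: -v2*b12 - v3*b13 = -(1)*(1) - (3)*(1) = -4
  e2: v1*b12 - v3*b23 = (4)*(1) - (3)*(4) = -8
  e3: v1*b13 + v2*b23 = (4)*(1) + (1)*(4) = 8
Trivector part <vB>_3:
  e123: v1*b23 - v2*b13 + v3*b12 = (4)*(4) - (1)*(1) + (3)*(1) = 18
vB = -4*e1 - 8*e2 + 8*e3 + 18*e123


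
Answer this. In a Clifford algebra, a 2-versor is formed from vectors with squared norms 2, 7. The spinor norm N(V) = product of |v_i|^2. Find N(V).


Spinor norm N(V) = |v1|^2 * |v2|^2 * ... * |v2|^2
= 2 * 7
Running product: 2, 14
N(V) = 14


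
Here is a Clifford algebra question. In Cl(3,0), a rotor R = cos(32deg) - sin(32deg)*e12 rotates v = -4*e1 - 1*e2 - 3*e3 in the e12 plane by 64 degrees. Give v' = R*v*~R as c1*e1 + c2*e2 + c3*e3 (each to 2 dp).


Rotor R = cos(32deg) - sin(32deg)*e12
Rotation angle theta = 2 * 32 = 64 degrees in the e12 plane (e1 -> e2).
The component perpendicular to the plane (e3) is invariant: v'_3 = v3 = -3.00
cos(64deg) = 0.4384, sin(64deg) = 0.8988
v'_1 = v1*cos(theta) - v2*sin(theta) = -4*0.4384 - (-1)*0.8988 = -0.85
v'_2 = v1*sin(theta) + v2*cos(theta) = -4*0.8988 + (-1)*0.4384 = -4.03
v' = -0.85*e1 - 4.03*e2 - 3.00*e3


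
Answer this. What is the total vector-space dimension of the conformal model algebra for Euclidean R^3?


The conformal model of R^3 uses Cl(4,1): the 3 Euclidean generators plus two extra orthogonal generators e+ (e+^2 = +1) and e- (e-^2 = -1), from which the null vectors e0, einf are built.
Number of generators m = 3 + 2 = 5.
dim Cl(p,q) = 2^m = 2^5 = 32


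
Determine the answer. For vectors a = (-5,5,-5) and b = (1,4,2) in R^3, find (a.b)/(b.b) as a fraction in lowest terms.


Projection coefficient = (a . b) / (b . b)
a . b = (-5)*1 + 5*4 + (-5)*2
= -5 + 20 + (-10) = 5
b . b = 1^2 + 4^2 + 2^2
= 1 + 16 + 4 = 21
Coefficient = 5/21
In lowest terms: 5/21


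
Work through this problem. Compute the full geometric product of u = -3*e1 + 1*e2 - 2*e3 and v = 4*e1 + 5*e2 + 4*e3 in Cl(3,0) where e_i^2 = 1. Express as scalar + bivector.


In Cl(3,0): e_i^2 = 1, e_ie_j = -e_je_i for i != j.
Scalar part = u . v = (-3)*4 + 1*5 + (-2)*4
= -12 + 5 + (-8) = -15
e12 coeff = (-3)*5 - 1*4 = -15 - 4 = -19
e13 coeff = (-3)*4 - (-2)*4 = -12 - (-8) = -4
e23 coeff = 1*4 - (-2)*5 = 4 - (-10) = 14
uv = -15 - 19*e12 - 4*e13 + 14*e23


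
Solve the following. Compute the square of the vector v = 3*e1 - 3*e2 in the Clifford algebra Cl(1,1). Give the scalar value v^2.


v^2 = sum of c_i^2 * e_i^2
Positive signature terms (e_i^2 = +1): 3^2 = 9
Negative signature terms (e_j^2 = -1): (-3)^2 = 9
v^2 = 9 - 9 = 0


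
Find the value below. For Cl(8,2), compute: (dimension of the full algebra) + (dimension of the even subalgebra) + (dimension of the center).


n = 8 + 2 = 10
Total dim = 2^10 = 1024
Even subalgebra dim = 2^9 = 512
n is even, so center dim = 1
Sum = 1024 + 512 + 1 = 1537


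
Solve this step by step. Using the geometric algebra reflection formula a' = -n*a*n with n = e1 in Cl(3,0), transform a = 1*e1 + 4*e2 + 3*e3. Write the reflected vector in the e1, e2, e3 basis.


Reflection formula: a' = -n*a*n, with n = e1 (unit vector, n^2 = 1).
For reflection through hyperplane perp to e1:
The component along e1 flips sign, others stay.
a = (1, 4, 3)
a' = (-1, 4, 3)
a' = -1*e1 + 4*e2 + 3*e3


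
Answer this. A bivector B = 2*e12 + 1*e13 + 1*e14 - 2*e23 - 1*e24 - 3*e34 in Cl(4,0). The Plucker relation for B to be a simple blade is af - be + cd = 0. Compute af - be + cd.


Plucker relation: af - be + cd
a*f = 2*(-3) = -6
b*e = 1*(-1) = -1
c*d = 1*(-2) = -2
af - be + cd = -6 - (-1) + (-2)
= -7


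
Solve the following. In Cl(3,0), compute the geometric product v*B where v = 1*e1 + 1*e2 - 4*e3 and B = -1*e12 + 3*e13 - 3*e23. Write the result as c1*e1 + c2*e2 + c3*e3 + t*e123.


vB has grade-1 (vector) and grade-3 (trivector) parts: vB = (v _| B) + (v ^ B).
Vector part <vB>_1:
  e1: -v2*b12 - v3*b13 = -(1)*(-1) - (-4)*(3) = 13
  e2: v1*b12 - v3*b23 = (1)*(-1) - (-4)*(-3) = -13
  e3: v1*b13 + v2*b23 = (1)*(3) + (1)*(-3) = 0
Trivector part <vB>_3:
  e123: v1*b23 - v2*b13 + v3*b12 = (1)*(-3) - (1)*(3) + (-4)*(-1) = -2
vB = 13*e1 - 13*e2 + 0*e3 - 2*e123


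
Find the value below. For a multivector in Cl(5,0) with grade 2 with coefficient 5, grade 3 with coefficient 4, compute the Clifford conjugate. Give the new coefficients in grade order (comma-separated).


Clifford conjugate sign for grade k: (-1)^(k(k+1)/2)
Grade 2: (-1)^(2*3/2) = (-1)^3 = -1, coeff 5 -> -5
Grade 3: (-1)^(3*4/2) = (-1)^6 = 1, coeff 4 -> 4
Conjugated coefficients: -5, 4


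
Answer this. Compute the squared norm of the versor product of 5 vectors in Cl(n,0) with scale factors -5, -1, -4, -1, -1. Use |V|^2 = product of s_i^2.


Each vector v_i has |v_i|^2 = s_i^2
Squared scales: (-5)^2 = 25, (-1)^2 = 1, (-4)^2 = 16, (-1)^2 = 1, (-1)^2 = 1
|V|^2 = 25 * 1 * 16 * 1 * 1
= 400


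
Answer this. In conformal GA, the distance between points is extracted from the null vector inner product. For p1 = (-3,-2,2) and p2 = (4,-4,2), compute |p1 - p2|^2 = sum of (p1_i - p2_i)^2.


p1 - p2 = (-7, 2, 0)
|p1 - p2|^2 = (-7)^2 + 2^2 + 0^2
= 49 + 4 + 0
= 53


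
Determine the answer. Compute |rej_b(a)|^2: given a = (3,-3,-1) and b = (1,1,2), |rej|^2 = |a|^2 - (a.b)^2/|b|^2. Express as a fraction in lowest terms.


|a|^2 = 3^2 + (-3)^2 + (-1)^2 = 19
|b|^2 = 1^2 + 1^2 + 2^2 = 6
a . b = 3*1 + (-3)*1 + (-1)*2 = -2
(a.b)^2 = (-2)^2 = 4
|rej|^2 = 19 - 4/6
= (114 - 4)/6
= 110/6
In lowest terms: 55/3


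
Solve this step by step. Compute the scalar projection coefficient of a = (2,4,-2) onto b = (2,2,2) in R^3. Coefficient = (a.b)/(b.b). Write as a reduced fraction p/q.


Projection coefficient = (a . b) / (b . b)
a . b = 2*2 + 4*2 + (-2)*2
= 4 + 8 + (-4) = 8
b . b = 2^2 + 2^2 + 2^2
= 4 + 4 + 4 = 12
Coefficient = 8/12
In lowest terms: 2/3


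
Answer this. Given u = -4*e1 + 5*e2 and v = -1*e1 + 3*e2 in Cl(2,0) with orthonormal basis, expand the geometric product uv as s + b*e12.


Expand: (-4*e1 + 5*e2)(-1*e1 + 3*e2)
= (-4)*(-1)*e1e1 + (-4)*3*e1e2 + 5*(-1)*e2e1 + 5*3*e2e2
Using e1^2 = e2^2 = 1, e2e1 = -e1e2:
Scalar part s = (-4)*(-1) + 5*3 = 4 + 15 = 19
Bivector part b = (-4)*3 - 5*(-1) = -12 - (-5) = -7
uv = 19 - 7*e12


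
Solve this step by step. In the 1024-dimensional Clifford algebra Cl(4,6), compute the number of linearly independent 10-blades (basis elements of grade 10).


Number of grade-k basis blades in Cl(p,q) with n = p + q is C(n, k).
n = 4 + 6 = 10
C(10, 10) = 10! / (10! * 0!)
= 3628800 / (3628800 * 1)
= 1


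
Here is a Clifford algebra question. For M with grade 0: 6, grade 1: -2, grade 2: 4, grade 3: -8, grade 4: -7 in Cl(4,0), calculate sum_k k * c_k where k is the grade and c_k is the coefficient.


Grade-weighted sum = sum of grade_k * coefficient_k
0*6 = 0
1*(-2) = -2
2*4 = 8
3*(-8) = -24
4*(-7) = -28
Total = 0 + (-2) + 8 + (-24) + (-28) = -46


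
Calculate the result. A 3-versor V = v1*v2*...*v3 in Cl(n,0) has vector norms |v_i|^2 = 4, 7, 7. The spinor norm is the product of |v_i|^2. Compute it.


Spinor norm N(V) = |v1|^2 * |v2|^2 * ... * |v3|^2
= 4 * 7 * 7
Running product: 4, 28, 196
N(V) = 196


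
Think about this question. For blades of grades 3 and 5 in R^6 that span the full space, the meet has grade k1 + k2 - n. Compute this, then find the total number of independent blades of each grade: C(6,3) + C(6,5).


Meet grade = grade(A) + grade(B) - n
= 3 + 5 - 6 = 2
C(6,3) = 20
C(6,5) = 6
dim_A + dim_B = 20 + 6 = 26


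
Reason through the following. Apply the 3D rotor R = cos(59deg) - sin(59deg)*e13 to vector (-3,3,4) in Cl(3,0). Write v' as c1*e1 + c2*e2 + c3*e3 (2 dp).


Rotor R = cos(59deg) - sin(59deg)*e13
Rotation angle theta = 2 * 59 = 118 degrees in the e13 plane (e1 -> e3).
The component perpendicular to the plane (e2) is invariant: v'_2 = v2 = 3.00
cos(118deg) = -0.4695, sin(118deg) = 0.8829
v'_1 = v1*cos(theta) - v3*sin(theta) = -3*(-0.4695) - 4*0.8829 = -2.12
v'_3 = v1*sin(theta) + v3*cos(theta) = -3*0.8829 + 4*(-0.4695) = -4.53
v' = -2.12*e1 + 3.00*e2 - 4.53*e3


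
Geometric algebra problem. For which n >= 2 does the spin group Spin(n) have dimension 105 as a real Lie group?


dim Spin(n) = dim so(n) = n(n-1)/2.
Solve n(n-1)/2 = 105, i.e. n^2 - n - 210 = 0.
Discriminant = 1 + 8*105 = 841
n = (1 + sqrt(841))/2 = (1 + 29)/2 = 15


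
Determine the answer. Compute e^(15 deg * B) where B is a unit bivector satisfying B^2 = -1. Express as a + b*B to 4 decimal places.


For a unit bivector B with B^2 = -1, the exponential series gives
e^(theta*B) = cos(theta) + sin(theta)*B (the GA analogue of Euler's formula).
theta = 15 degrees = 0.261799 rad
cos(15 deg) = 0.9659
sin(15 deg) = 0.2588
exp(theta*B) = 0.9659 + 0.2588*B


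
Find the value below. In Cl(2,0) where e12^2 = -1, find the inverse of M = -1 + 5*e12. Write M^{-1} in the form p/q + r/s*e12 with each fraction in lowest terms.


M = -1 + 5*e12, where e12^2 = -1.
Since M commutes with its reverse ~M = a - b*e12, M * ~M = a^2 - b^2*e12^2 = a^2 + b^2.
So M^{-1} = ~M / (a^2 + b^2) = (a - b*e12)/(a^2 + b^2).
a^2 + b^2 = 1 + 25 = 26
Scalar part = -1/26 = -1/26
Bivector coeff = -5/26 = -5/26
M^{-1} = -1/26 - 5/26*e12
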